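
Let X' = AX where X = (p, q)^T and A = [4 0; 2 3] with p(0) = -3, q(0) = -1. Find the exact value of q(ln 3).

-351

A = [[4,0],[2,3]]; eigenvalues λ = 4, 3.
Eigenvectors: (-1,-2) for λ=4, (0,-1) for λ=3.
From the initial condition, c_1 = 3, c_2 = -5.
q(ln 3) = (3)(3^4)(-2) + (-5)(3^3)(-1) = -351.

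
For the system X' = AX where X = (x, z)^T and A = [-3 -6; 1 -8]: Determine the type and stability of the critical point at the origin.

stable node

A = [[-3,-6],[1,-8]]; det(A-λI) = λ^2 + 11λ + 30.
λ = -6, -5: both negative.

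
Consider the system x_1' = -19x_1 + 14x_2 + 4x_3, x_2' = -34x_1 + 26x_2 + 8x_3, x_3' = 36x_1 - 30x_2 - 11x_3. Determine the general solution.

x_1(t) = -C_1e^(t) - 2C_2e^(-2t) + C_3e^(-3t), x_2(t) = -2C_1e^(t) - 3C_2e^(-2t) + 2C_3e^(-3t), x_3(t) = 2C_1e^(t) + 2C_2e^(-2t) - 3C_3e^(-3t)

Coefficient matrix A = [[-19, 14, 4], [-34, 26, 8], [36, -30, -11]].
det(A - λI) = 0 gives eigenvalues λ = 1, -2, -3.
For λ=1: eigenvector (-1,-2,2).
For λ=-2: eigenvector (-2,-3,2).
For λ=-3: eigenvector (1,2,-3).
General solution: C_1e^(t)(-1,-2,2) + C_2e^(-2t)(-2,-3,2) + C_3e^(-3t)(1,2,-3).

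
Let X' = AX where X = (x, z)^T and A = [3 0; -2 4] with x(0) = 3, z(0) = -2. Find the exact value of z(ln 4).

A = [[3,0],[-2,4]]; eigenvalues λ = 4, 3.
Eigenvectors: (0,-1) for λ=4, (-1,-2) for λ=3.
From the initial condition, c_1 = 8, c_2 = -3.
z(ln 4) = (8)(4^4)(-1) + (-3)(4^3)(-2) = -1664.

-1664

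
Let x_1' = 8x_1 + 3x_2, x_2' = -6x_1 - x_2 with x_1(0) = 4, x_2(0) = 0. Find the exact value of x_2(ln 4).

-8064

A = [[8,3],[-6,-1]]; eigenvalues λ = 2, 5.
Eigenvectors: (-1,2) for λ=2, (-1,1) for λ=5.
From the initial condition, c_1 = 4, c_2 = -8.
x_2(ln 4) = (4)(4^2)(2) + (-8)(4^5)(1) = -8064.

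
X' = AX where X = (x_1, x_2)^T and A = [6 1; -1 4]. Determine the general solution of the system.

Coefficient matrix A = [[6, 1], [-1, 4]].
Characteristic polynomial det(A - λI) = λ^2 - 10λ + 25 = 0.
Single eigenvalue λ = 5 with algebraic multiplicity 2.
Eigenvector v = (-1,1); generalized eigenvector w with (A-λI)w=v is (0,-1).
General solution: e^(5t)[K_1·v + K_2·(t·v + w)].

x_1(t) = -K_1e^(5t) - K_2te^(5t), x_2(t) = K_1e^(5t) + K_2te^(5t) - K_2e^(5t)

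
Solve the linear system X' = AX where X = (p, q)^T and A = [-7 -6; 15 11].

Coefficient matrix A = [[-7, -6], [15, 11]].
Characteristic polynomial det(A - λI) = λ^2 - 4λ + 13 = 0.
Eigenvalues λ = 2 ± 3i (complex conjugate pair).
For λ=2+3i: an eigenvector is (-1,1) - i(1,-2) = (-1 - i, 1 + 2i).
A real fundamental pair from Re and Im of e^((2+3i)t)v: X_1 = e^(2t)(cos(3t)·(-1,1) + sin(3t)·(1,-2)), X_2 = e^(2t)(sin(3t)·(-1,1) - cos(3t)·(1,-2)).
General solution: c_1X_1 + c_2X_2.

p(t) = c_1e^(2t)sin(3t) - c_1e^(2t)cos(3t) - c_2e^(2t)sin(3t) - c_2e^(2t)cos(3t), q(t) = -2c_1e^(2t)sin(3t) + c_1e^(2t)cos(3t) + c_2e^(2t)sin(3t) + 2c_2e^(2t)cos(3t)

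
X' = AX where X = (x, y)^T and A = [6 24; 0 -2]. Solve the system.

Coefficient matrix A = [[6, 24], [0, -2]].
Characteristic polynomial det(A - λI) = λ^2 - 4λ - 12 = 0.
Eigenvalues λ = -2, 6.
For λ=-2: (A-λI) row 1 is [8, 24], so an eigenvector is (3, -1).
For λ=6: (A-λI) row 1 is [0, 24], so an eigenvector is (-1, 0).
General solution: c_1e^(-2t)(3,-1) + c_2e^(6t)(-1,0).

x(t) = 3c_1e^(-2t) - c_2e^(6t), y(t) = -c_1e^(-2t)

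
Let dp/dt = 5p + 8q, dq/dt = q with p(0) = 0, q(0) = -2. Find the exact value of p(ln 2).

A = [[5,8],[0,1]]; eigenvalues λ = 1, 5.
Eigenvectors: (2,-1) for λ=1, (1,0) for λ=5.
From the initial condition, c_1 = 2, c_2 = -4.
p(ln 2) = (2)(2^1)(2) + (-4)(2^5)(1) = -120.

-120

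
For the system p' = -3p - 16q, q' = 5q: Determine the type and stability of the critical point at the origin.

saddle

A = [[-3,-16],[0,5]]; det(A-λI) = λ^2 - 2λ - 15.
λ = -3, 5: opposite signs.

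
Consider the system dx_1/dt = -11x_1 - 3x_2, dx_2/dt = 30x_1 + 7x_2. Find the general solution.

Coefficient matrix A = [[-11, -3], [30, 7]].
Characteristic polynomial det(A - λI) = λ^2 + 4λ + 13 = 0.
Eigenvalues λ = -2 ± 3i (complex conjugate pair).
For λ=-2+3i: an eigenvector is (-1,3) - i(0,-1) = (-1, 3 + i).
A real fundamental pair from Re and Im of e^((-2+3i)t)v: X_1 = e^(-2t)(cos(3t)·(-1,3) + sin(3t)·(0,-1)), X_2 = e^(-2t)(sin(3t)·(-1,3) - cos(3t)·(0,-1)).
General solution: c_1X_1 + c_2X_2.

x_1(t) = -c_1e^(-2t)cos(3t) - c_2e^(-2t)sin(3t), x_2(t) = -c_1e^(-2t)sin(3t) + 3c_1e^(-2t)cos(3t) + 3c_2e^(-2t)sin(3t) + c_2e^(-2t)cos(3t)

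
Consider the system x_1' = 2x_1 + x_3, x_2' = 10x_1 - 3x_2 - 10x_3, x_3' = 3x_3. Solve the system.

Coefficient matrix A = [[2, 0, 1], [10, -3, -10], [0, 0, 3]].
det(A - λI) = 0 gives eigenvalues λ = -3, 2, 3.
For λ=-3: eigenvector (0,1,0).
For λ=2: eigenvector (1,2,0).
For λ=3: eigenvector (1,0,1).
General solution: c_1e^(-3t)(0,1,0) + c_2e^(2t)(1,2,0) + c_3e^(3t)(1,0,1).

x_1(t) = c_2e^(2t) + c_3e^(3t), x_2(t) = c_1e^(-3t) + 2c_2e^(2t), x_3(t) = c_3e^(3t)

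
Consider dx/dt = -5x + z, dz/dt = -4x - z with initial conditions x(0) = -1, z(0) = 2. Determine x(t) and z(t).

Coefficient matrix A = [[-5, 1], [-4, -1]].
Characteristic polynomial det(A - λI) = λ^2 + 6λ + 9 = 0.
Single eigenvalue λ = -3 with algebraic multiplicity 2.
Eigenvector v = (1,2); generalized eigenvector w with (A-λI)w=v is (-1,-1).
General solution: e^(-3t)[C_1·v + C_2·(t·v + w)].
Applying x(0)=-1, z(0)=2 gives C_1=3, C_2=4.

x(t) = 4te^(-3t) - e^(-3t), z(t) = 8te^(-3t) + 2e^(-3t)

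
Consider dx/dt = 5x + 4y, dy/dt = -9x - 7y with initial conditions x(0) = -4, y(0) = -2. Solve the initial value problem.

Coefficient matrix A = [[5, 4], [-9, -7]].
Characteristic polynomial det(A - λI) = λ^2 + 2λ + 1 = 0.
Single eigenvalue λ = -1 with algebraic multiplicity 2.
Eigenvector v = (-2,3); generalized eigenvector w with (A-λI)w=v is (-1,1).
General solution: e^(-t)[C_1·v + C_2·(t·v + w)].
Applying x(0)=-4, y(0)=-2 gives C_1=-6, C_2=16.

x(t) = -32te^(-t) - 4e^(-t), y(t) = 48te^(-t) - 2e^(-t)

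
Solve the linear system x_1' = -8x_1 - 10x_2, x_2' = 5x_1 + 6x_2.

Coefficient matrix A = [[-8, -10], [5, 6]].
Characteristic polynomial det(A - λI) = λ^2 + 2λ + 2 = 0.
Eigenvalues λ = -1 ± i (complex conjugate pair).
For λ=-1+i: an eigenvector is (3,-2) - i(-1,1) = (3 + i, -2 - i).
A real fundamental pair from Re and Im of e^((-1+i)t)v: X_1 = e^(-t)(cos(t)·(3,-2) + sin(t)·(-1,1)), X_2 = e^(-t)(sin(t)·(3,-2) - cos(t)·(-1,1)).
General solution: c_1X_1 + c_2X_2.

x_1(t) = -c_1e^(-t)sin(t) + 3c_1e^(-t)cos(t) + 3c_2e^(-t)sin(t) + c_2e^(-t)cos(t), x_2(t) = c_1e^(-t)sin(t) - 2c_1e^(-t)cos(t) - 2c_2e^(-t)sin(t) - c_2e^(-t)cos(t)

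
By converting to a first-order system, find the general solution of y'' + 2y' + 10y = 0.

Let x_1 = y, x_2 = y'. Then x_1' = x_2 and x_2' = -10x_1 - 2x_2.
A = [[0,1],[-10,-2]]; det(A-λI) = λ^2 + 2λ + 10.
Eigenvalues λ = -1 ± 3i.

y(t) = c_1e^(-t)cos(3t) + c_2e^(-t)sin(3t)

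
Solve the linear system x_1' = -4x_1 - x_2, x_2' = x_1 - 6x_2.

Coefficient matrix A = [[-4, -1], [1, -6]].
Characteristic polynomial det(A - λI) = λ^2 + 10λ + 25 = 0.
Single eigenvalue λ = -5 with algebraic multiplicity 2.
Eigenvector v = (-1,-1); generalized eigenvector w with (A-λI)w=v is (-2,-1).
General solution: e^(-5t)[c_1·v + c_2·(t·v + w)].

x_1(t) = -c_1e^(-5t) - c_2te^(-5t) - 2c_2e^(-5t), x_2(t) = -c_1e^(-5t) - c_2te^(-5t) - c_2e^(-5t)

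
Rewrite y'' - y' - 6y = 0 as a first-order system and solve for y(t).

Let x_1 = y, x_2 = y'. Then x_1' = x_2 and x_2' = 6x_1 + x_2.
A = [[0,1],[6,1]]; det(A-λI) = λ^2 - λ - 6.
Eigenvalues λ = -2, 3 with eigenvectors (1,-2), (1,3).

y(t) = c_1e^(-2t) + c_2e^(3t)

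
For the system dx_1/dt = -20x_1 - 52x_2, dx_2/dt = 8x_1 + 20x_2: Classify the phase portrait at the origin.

A = [[-20,-52],[8,20]]; det(A-λI) = λ^2 + 16.
λ = 0 ± 4i: zero real part.

center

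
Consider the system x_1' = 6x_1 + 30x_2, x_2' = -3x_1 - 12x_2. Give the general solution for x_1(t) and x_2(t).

Coefficient matrix A = [[6, 30], [-3, -12]].
Characteristic polynomial det(A - λI) = λ^2 + 6λ + 18 = 0.
Eigenvalues λ = -3 ± 3i (complex conjugate pair).
For λ=-3+3i: an eigenvector is (1,0) - i(3,-1) = (1 - 3i, 0 + i).
A real fundamental pair from Re and Im of e^((-3+3i)t)v: X_1 = e^(-3t)(cos(3t)·(1,0) + sin(3t)·(3,-1)), X_2 = e^(-3t)(sin(3t)·(1,0) - cos(3t)·(3,-1)).
General solution: C_1X_1 + C_2X_2.

x_1(t) = 3C_1e^(-3t)sin(3t) + C_1e^(-3t)cos(3t) + C_2e^(-3t)sin(3t) - 3C_2e^(-3t)cos(3t), x_2(t) = -C_1e^(-3t)sin(3t) + C_2e^(-3t)cos(3t)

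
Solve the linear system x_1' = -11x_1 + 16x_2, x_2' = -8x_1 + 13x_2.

x_1(t) = 2C_1e^(-3t) + C_2e^(5t), x_2(t) = C_1e^(-3t) + C_2e^(5t)

Coefficient matrix A = [[-11, 16], [-8, 13]].
Characteristic polynomial det(A - λI) = λ^2 - 2λ - 15 = 0.
Eigenvalues λ = -3, 5.
For λ=-3: (A-λI) row 1 is [-8, 16], so an eigenvector is (2, 1).
For λ=5: (A-λI) row 1 is [-16, 16], so an eigenvector is (1, 1).
General solution: C_1e^(-3t)(2,1) + C_2e^(5t)(1,1).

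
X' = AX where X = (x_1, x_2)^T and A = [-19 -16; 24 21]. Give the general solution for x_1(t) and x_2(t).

Coefficient matrix A = [[-19, -16], [24, 21]].
Characteristic polynomial det(A - λI) = λ^2 - 2λ - 15 = 0.
Eigenvalues λ = -3, 5.
For λ=-3: (A-λI) row 1 is [-16, -16], so an eigenvector is (1, -1).
For λ=5: (A-λI) row 1 is [-24, -16], so an eigenvector is (-2, 3).
General solution: K_1e^(-3t)(1,-1) + K_2e^(5t)(-2,3).

x_1(t) = K_1e^(-3t) - 2K_2e^(5t), x_2(t) = -K_1e^(-3t) + 3K_2e^(5t)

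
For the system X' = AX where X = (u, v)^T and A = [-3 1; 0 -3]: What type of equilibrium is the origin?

stable improper node

A = [[-3,1],[0,-3]]; det(A-λI) = λ^2 + 6λ + 9.
repeated λ = -3 with a single eigenvector.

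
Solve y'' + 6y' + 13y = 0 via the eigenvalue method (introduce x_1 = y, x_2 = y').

Let x_1 = y, x_2 = y'. Then x_1' = x_2 and x_2' = -13x_1 - 6x_2.
A = [[0,1],[-13,-6]]; det(A-λI) = λ^2 + 6λ + 13.
Eigenvalues λ = -3 ± 2i.

y(t) = K_1e^(-3t)cos(2t) + K_2e^(-3t)sin(2t)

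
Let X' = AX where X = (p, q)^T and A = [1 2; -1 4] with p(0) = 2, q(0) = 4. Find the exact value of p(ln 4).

A = [[1,2],[-1,4]]; eigenvalues λ = 3, 2.
Eigenvectors: (-1,-1) for λ=3, (-2,-1) for λ=2.
From the initial condition, c_1 = -6, c_2 = 2.
p(ln 4) = (-6)(4^3)(-1) + (2)(4^2)(-2) = 320.

320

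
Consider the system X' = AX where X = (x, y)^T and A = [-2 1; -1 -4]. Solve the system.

Coefficient matrix A = [[-2, 1], [-1, -4]].
Characteristic polynomial det(A - λI) = λ^2 + 6λ + 9 = 0.
Single eigenvalue λ = -3 with algebraic multiplicity 2.
Eigenvector v = (-1,1); generalized eigenvector w with (A-λI)w=v is (2,-3).
General solution: e^(-3t)[C_1·v + C_2·(t·v + w)].

x(t) = -C_1e^(-3t) - C_2te^(-3t) + 2C_2e^(-3t), y(t) = C_1e^(-3t) + C_2te^(-3t) - 3C_2e^(-3t)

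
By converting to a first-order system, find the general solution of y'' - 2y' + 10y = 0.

y(t) = c_1e^(t)cos(3t) + c_2e^(t)sin(3t)

Let x_1 = y, x_2 = y'. Then x_1' = x_2 and x_2' = -10x_1 + 2x_2.
A = [[0,1],[-10,2]]; det(A-λI) = λ^2 - 2λ + 10.
Eigenvalues λ = 1 ± 3i.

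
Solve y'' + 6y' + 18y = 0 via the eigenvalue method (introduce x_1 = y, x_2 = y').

Let x_1 = y, x_2 = y'. Then x_1' = x_2 and x_2' = -18x_1 - 6x_2.
A = [[0,1],[-18,-6]]; det(A-λI) = λ^2 + 6λ + 18.
Eigenvalues λ = -3 ± 3i.

y(t) = C_1e^(-3t)cos(3t) + C_2e^(-3t)sin(3t)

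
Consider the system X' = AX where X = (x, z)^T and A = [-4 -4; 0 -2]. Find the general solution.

x(t) = 2c_1e^(-2t) + c_2e^(-4t), z(t) = -c_1e^(-2t)

Coefficient matrix A = [[-4, -4], [0, -2]].
Characteristic polynomial det(A - λI) = λ^2 + 6λ + 8 = 0.
Eigenvalues λ = -2, -4.
For λ=-2: (A-λI) row 1 is [-2, -4], so an eigenvector is (2, -1).
For λ=-4: (A-λI) row 1 is [0, -4], so an eigenvector is (1, 0).
General solution: c_1e^(-2t)(2,-1) + c_2e^(-4t)(1,0).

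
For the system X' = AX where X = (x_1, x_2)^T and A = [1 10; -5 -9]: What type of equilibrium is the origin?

A = [[1,10],[-5,-9]]; det(A-λI) = λ^2 + 8λ + 41.
λ = -4 ± 5i: negative real part.

stable spiral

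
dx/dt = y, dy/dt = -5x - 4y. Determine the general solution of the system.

x(t) = C_1e^(-2t)cos(t) + C_2e^(-2t)sin(t), y(t) = -C_1e^(-2t)sin(t) - 2C_1e^(-2t)cos(t) - 2C_2e^(-2t)sin(t) + C_2e^(-2t)cos(t)

Coefficient matrix A = [[0, 1], [-5, -4]].
Characteristic polynomial det(A - λI) = λ^2 + 4λ + 5 = 0.
Eigenvalues λ = -2 ± i (complex conjugate pair).
For λ=-2+i: an eigenvector is (1,-2) - i(0,-1) = (1, -2 + i).
A real fundamental pair from Re and Im of e^((-2+i)t)v: X_1 = e^(-2t)(cos(t)·(1,-2) + sin(t)·(0,-1)), X_2 = e^(-2t)(sin(t)·(1,-2) - cos(t)·(0,-1)).
General solution: C_1X_1 + C_2X_2.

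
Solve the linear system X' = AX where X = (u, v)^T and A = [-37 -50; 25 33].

Coefficient matrix A = [[-37, -50], [25, 33]].
Characteristic polynomial det(A - λI) = λ^2 + 4λ + 29 = 0.
Eigenvalues λ = -2 ± 5i (complex conjugate pair).
For λ=-2+5i: an eigenvector is (-3,2) - i(1,-1) = (-3 - i, 2 + i).
A real fundamental pair from Re and Im of e^((-2+5i)t)v: X_1 = e^(-2t)(cos(5t)·(-3,2) + sin(5t)·(1,-1)), X_2 = e^(-2t)(sin(5t)·(-3,2) - cos(5t)·(1,-1)).
General solution: K_1X_1 + K_2X_2.

u(t) = K_1e^(-2t)sin(5t) - 3K_1e^(-2t)cos(5t) - 3K_2e^(-2t)sin(5t) - K_2e^(-2t)cos(5t), v(t) = -K_1e^(-2t)sin(5t) + 2K_1e^(-2t)cos(5t) + 2K_2e^(-2t)sin(5t) + K_2e^(-2t)cos(5t)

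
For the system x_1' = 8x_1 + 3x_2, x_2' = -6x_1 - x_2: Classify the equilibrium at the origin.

unstable node

A = [[8,3],[-6,-1]]; det(A-λI) = λ^2 - 7λ + 10.
λ = 5, 2: both positive.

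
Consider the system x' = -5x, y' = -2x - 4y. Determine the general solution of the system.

Coefficient matrix A = [[-5, 0], [-2, -4]].
Characteristic polynomial det(A - λI) = λ^2 + 9λ + 20 = 0.
Eigenvalues λ = -4, -5.
For λ=-4: (A-λI) row 1 is [-1, 0], so an eigenvector is (0, 1).
For λ=-5: (A-λI) row 2 is [-2, 1], so an eigenvector is (-1, -2).
General solution: K_1e^(-4t)(0,1) + K_2e^(-5t)(-1,-2).

x(t) = -K_2e^(-5t), y(t) = K_1e^(-4t) - 2K_2e^(-5t)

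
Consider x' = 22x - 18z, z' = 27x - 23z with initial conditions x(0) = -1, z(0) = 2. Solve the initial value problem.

x(t) = -7e^(4t) + 6e^(-5t), z(t) = -7e^(4t) + 9e^(-5t)

Coefficient matrix A = [[22, -18], [27, -23]].
Characteristic polynomial det(A - λI) = λ^2 + λ - 20 = 0.
Eigenvalues λ = 4, -5.
For λ=4: (A-λI) row 1 is [18, -18], so an eigenvector is (-1, -1).
For λ=-5: (A-λI) row 1 is [27, -18], so an eigenvector is (2, 3).
General solution: K_1e^(4t)(-1,-1) + K_2e^(-5t)(2,3).
Applying x(0)=-1, z(0)=2 gives K_1=7, K_2=3.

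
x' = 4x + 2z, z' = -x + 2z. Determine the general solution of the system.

Coefficient matrix A = [[4, 2], [-1, 2]].
Characteristic polynomial det(A - λI) = λ^2 - 6λ + 10 = 0.
Eigenvalues λ = 3 ± i (complex conjugate pair).
For λ=3+i: an eigenvector is (-1,1) - i(1,0) = (-1 - i, 1).
A real fundamental pair from Re and Im of e^((3+i)t)v: X_1 = e^(3t)(cos(t)·(-1,1) + sin(t)·(1,0)), X_2 = e^(3t)(sin(t)·(-1,1) - cos(t)·(1,0)).
General solution: c_1X_1 + c_2X_2.

x(t) = c_1e^(3t)sin(t) - c_1e^(3t)cos(t) - c_2e^(3t)sin(t) - c_2e^(3t)cos(t), z(t) = c_1e^(3t)cos(t) + c_2e^(3t)sin(t)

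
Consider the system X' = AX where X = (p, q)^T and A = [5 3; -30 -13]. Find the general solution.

p(t) = -K_1e^(-4t)cos(3t) - K_2e^(-4t)sin(3t), q(t) = K_1e^(-4t)sin(3t) + 3K_1e^(-4t)cos(3t) + 3K_2e^(-4t)sin(3t) - K_2e^(-4t)cos(3t)

Coefficient matrix A = [[5, 3], [-30, -13]].
Characteristic polynomial det(A - λI) = λ^2 + 8λ + 25 = 0.
Eigenvalues λ = -4 ± 3i (complex conjugate pair).
For λ=-4+3i: an eigenvector is (-1,3) - i(0,1) = (-1, 3 - i).
A real fundamental pair from Re and Im of e^((-4+3i)t)v: X_1 = e^(-4t)(cos(3t)·(-1,3) + sin(3t)·(0,1)), X_2 = e^(-4t)(sin(3t)·(-1,3) - cos(3t)·(0,1)).
General solution: K_1X_1 + K_2X_2.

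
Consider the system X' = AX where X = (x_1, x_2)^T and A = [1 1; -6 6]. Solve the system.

Coefficient matrix A = [[1, 1], [-6, 6]].
Characteristic polynomial det(A - λI) = λ^2 - 7λ + 12 = 0.
Eigenvalues λ = 4, 3.
For λ=4: (A-λI) row 1 is [-3, 1], so an eigenvector is (-1, -3).
For λ=3: (A-λI) row 1 is [-2, 1], so an eigenvector is (1, 2).
General solution: C_1e^(4t)(-1,-3) + C_2e^(3t)(1,2).

x_1(t) = -C_1e^(4t) + C_2e^(3t), x_2(t) = -3C_1e^(4t) + 2C_2e^(3t)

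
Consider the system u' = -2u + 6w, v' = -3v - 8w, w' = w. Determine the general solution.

u(t) = C_1e^(-2t) + 2C_3e^(t), v(t) = C_2e^(-3t) - 2C_3e^(t), w(t) = C_3e^(t)

Coefficient matrix A = [[-2, 0, 6], [0, -3, -8], [0, 0, 1]].
det(A - λI) = 0 gives eigenvalues λ = -2, -3, 1.
For λ=-2: eigenvector (1,0,0).
For λ=-3: eigenvector (0,1,0).
For λ=1: eigenvector (2,-2,1).
General solution: C_1e^(-2t)(1,0,0) + C_2e^(-3t)(0,1,0) + C_3e^(t)(2,-2,1).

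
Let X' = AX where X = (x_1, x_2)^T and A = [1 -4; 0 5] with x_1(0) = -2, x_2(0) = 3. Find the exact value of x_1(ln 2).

A = [[1,-4],[0,5]]; eigenvalues λ = 5, 1.
Eigenvectors: (-1,1) for λ=5, (-1,0) for λ=1.
From the initial condition, c_1 = 3, c_2 = -1.
x_1(ln 2) = (3)(2^5)(-1) + (-1)(2^1)(-1) = -94.

-94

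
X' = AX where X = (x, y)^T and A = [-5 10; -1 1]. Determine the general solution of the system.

x(t) = -3K_1e^(-2t)sin(t) + K_1e^(-2t)cos(t) + K_2e^(-2t)sin(t) + 3K_2e^(-2t)cos(t), y(t) = -K_1e^(-2t)sin(t) + K_2e^(-2t)cos(t)

Coefficient matrix A = [[-5, 10], [-1, 1]].
Characteristic polynomial det(A - λI) = λ^2 + 4λ + 5 = 0.
Eigenvalues λ = -2 ± i (complex conjugate pair).
For λ=-2+i: an eigenvector is (1,0) - i(-3,-1) = (1 + 3i, 0 + i).
A real fundamental pair from Re and Im of e^((-2+i)t)v: X_1 = e^(-2t)(cos(t)·(1,0) + sin(t)·(-3,-1)), X_2 = e^(-2t)(sin(t)·(1,0) - cos(t)·(-3,-1)).
General solution: K_1X_1 + K_2X_2.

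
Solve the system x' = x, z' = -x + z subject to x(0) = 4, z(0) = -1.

x(t) = 4e^(t), z(t) = -4te^(t) - e^(t)

Coefficient matrix A = [[1, 0], [-1, 1]].
Characteristic polynomial det(A - λI) = λ^2 - 2λ + 1 = 0.
Single eigenvalue λ = 1 with algebraic multiplicity 2.
Eigenvector v = (0,-1); generalized eigenvector w with (A-λI)w=v is (1,-1).
General solution: e^(t)[K_1·v + K_2·(t·v + w)].
Applying x(0)=4, z(0)=-1 gives K_1=-3, K_2=4.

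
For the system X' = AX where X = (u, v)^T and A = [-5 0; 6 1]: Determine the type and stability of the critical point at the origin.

saddle

A = [[-5,0],[6,1]]; det(A-λI) = λ^2 + 4λ - 5.
λ = 1, -5: opposite signs.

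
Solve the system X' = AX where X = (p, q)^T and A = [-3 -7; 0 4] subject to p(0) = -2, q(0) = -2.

p(t) = 2e^(4t) - 4e^(-3t), q(t) = -2e^(4t)

Coefficient matrix A = [[-3, -7], [0, 4]].
Characteristic polynomial det(A - λI) = λ^2 - λ - 12 = 0.
Eigenvalues λ = 4, -3.
For λ=4: (A-λI) row 1 is [-7, -7], so an eigenvector is (-1, 1).
For λ=-3: (A-λI) row 1 is [0, -7], so an eigenvector is (1, 0).
General solution: K_1e^(4t)(-1,1) + K_2e^(-3t)(1,0).
Applying p(0)=-2, q(0)=-2 gives K_1=-2, K_2=-4.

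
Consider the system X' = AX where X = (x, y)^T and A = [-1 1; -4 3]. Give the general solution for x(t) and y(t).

Coefficient matrix A = [[-1, 1], [-4, 3]].
Characteristic polynomial det(A - λI) = λ^2 - 2λ + 1 = 0.
Single eigenvalue λ = 1 with algebraic multiplicity 2.
Eigenvector v = (1,2); generalized eigenvector w with (A-λI)w=v is (0,1).
General solution: e^(t)[K_1·v + K_2·(t·v + w)].

x(t) = K_1e^(t) + K_2te^(t), y(t) = 2K_1e^(t) + 2K_2te^(t) + K_2e^(t)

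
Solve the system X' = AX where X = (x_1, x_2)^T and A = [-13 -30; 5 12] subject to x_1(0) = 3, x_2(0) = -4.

Coefficient matrix A = [[-13, -30], [5, 12]].
Characteristic polynomial det(A - λI) = λ^2 + λ - 6 = 0.
Eigenvalues λ = 2, -3.
For λ=2: (A-λI) row 1 is [-15, -30], so an eigenvector is (-2, 1).
For λ=-3: (A-λI) row 1 is [-10, -30], so an eigenvector is (-3, 1).
General solution: c_1e^(2t)(-2,1) + c_2e^(-3t)(-3,1).
Applying x_1(0)=3, x_2(0)=-4 gives c_1=-9, c_2=5.

x_1(t) = 18e^(2t) - 15e^(-3t), x_2(t) = -9e^(2t) + 5e^(-3t)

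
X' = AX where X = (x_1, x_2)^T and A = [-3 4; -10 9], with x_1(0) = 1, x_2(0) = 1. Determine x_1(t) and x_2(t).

Coefficient matrix A = [[-3, 4], [-10, 9]].
Characteristic polynomial det(A - λI) = λ^2 - 6λ + 13 = 0.
Eigenvalues λ = 3 ± 2i (complex conjugate pair).
For λ=3+2i: an eigenvector is (1,2) - i(1,1) = (1 - i, 2 - i).
A real fundamental pair from Re and Im of e^((3+2i)t)v: X_1 = e^(3t)(cos(2t)·(1,2) + sin(2t)·(1,1)), X_2 = e^(3t)(sin(2t)·(1,2) - cos(2t)·(1,1)).
General solution: K_1X_1 + K_2X_2.
Applying x_1(0)=1, x_2(0)=1 gives K_1=0, K_2=-1.

x_1(t) = -e^(3t)sin(2t) + e^(3t)cos(2t), x_2(t) = -2e^(3t)sin(2t) + e^(3t)cos(2t)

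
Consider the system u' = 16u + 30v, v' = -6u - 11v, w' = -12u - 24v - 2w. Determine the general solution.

u(t) = 5K_1e^(4t) - 2K_3e^(t), v(t) = -2K_1e^(4t) + K_3e^(t), w(t) = -2K_1e^(4t) + K_2e^(-2t)

Coefficient matrix A = [[16, 30, 0], [-6, -11, 0], [-12, -24, -2]].
det(A - λI) = 0 gives eigenvalues λ = 4, -2, 1.
For λ=4: eigenvector (5,-2,-2).
For λ=-2: eigenvector (0,0,1).
For λ=1: eigenvector (-2,1,0).
General solution: K_1e^(4t)(5,-2,-2) + K_2e^(-2t)(0,0,1) + K_3e^(t)(-2,1,0).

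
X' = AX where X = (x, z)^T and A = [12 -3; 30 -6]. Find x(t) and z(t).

x(t) = -K_1e^(3t)cos(3t) - K_2e^(3t)sin(3t), z(t) = -K_1e^(3t)sin(3t) - 3K_1e^(3t)cos(3t) - 3K_2e^(3t)sin(3t) + K_2e^(3t)cos(3t)

Coefficient matrix A = [[12, -3], [30, -6]].
Characteristic polynomial det(A - λI) = λ^2 - 6λ + 18 = 0.
Eigenvalues λ = 3 ± 3i (complex conjugate pair).
For λ=3+3i: an eigenvector is (-1,-3) - i(0,-1) = (-1, -3 + i).
A real fundamental pair from Re and Im of e^((3+3i)t)v: X_1 = e^(3t)(cos(3t)·(-1,-3) + sin(3t)·(0,-1)), X_2 = e^(3t)(sin(3t)·(-1,-3) - cos(3t)·(0,-1)).
General solution: K_1X_1 + K_2X_2.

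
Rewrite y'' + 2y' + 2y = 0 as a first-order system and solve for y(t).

y(t) = c_1e^(-t)cos(t) + c_2e^(-t)sin(t)

Let x_1 = y, x_2 = y'. Then x_1' = x_2 and x_2' = -2x_1 - 2x_2.
A = [[0,1],[-2,-2]]; det(A-λI) = λ^2 + 2λ + 2.
Eigenvalues λ = -1 ± i.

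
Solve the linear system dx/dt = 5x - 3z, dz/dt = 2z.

Coefficient matrix A = [[5, -3], [0, 2]].
Characteristic polynomial det(A - λI) = λ^2 - 7λ + 10 = 0.
Eigenvalues λ = 5, 2.
For λ=5: (A-λI) row 1 is [0, -3], so an eigenvector is (1, 0).
For λ=2: (A-λI) row 1 is [3, -3], so an eigenvector is (-1, -1).
General solution: C_1e^(5t)(1,0) + C_2e^(2t)(-1,-1).

x(t) = C_1e^(5t) - C_2e^(2t), z(t) = -C_2e^(2t)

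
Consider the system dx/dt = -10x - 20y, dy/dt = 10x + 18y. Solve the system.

x(t) = -c_1e^(4t)sin(2t) + 3c_1e^(4t)cos(2t) + 3c_2e^(4t)sin(2t) + c_2e^(4t)cos(2t), y(t) = c_1e^(4t)sin(2t) - 2c_1e^(4t)cos(2t) - 2c_2e^(4t)sin(2t) - c_2e^(4t)cos(2t)

Coefficient matrix A = [[-10, -20], [10, 18]].
Characteristic polynomial det(A - λI) = λ^2 - 8λ + 20 = 0.
Eigenvalues λ = 4 ± 2i (complex conjugate pair).
For λ=4+2i: an eigenvector is (3,-2) - i(-1,1) = (3 + i, -2 - i).
A real fundamental pair from Re and Im of e^((4+2i)t)v: X_1 = e^(4t)(cos(2t)·(3,-2) + sin(2t)·(-1,1)), X_2 = e^(4t)(sin(2t)·(3,-2) - cos(2t)·(-1,1)).
General solution: c_1X_1 + c_2X_2.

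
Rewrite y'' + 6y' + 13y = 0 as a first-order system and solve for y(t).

Let x_1 = y, x_2 = y'. Then x_1' = x_2 and x_2' = -13x_1 - 6x_2.
A = [[0,1],[-13,-6]]; det(A-λI) = λ^2 + 6λ + 13.
Eigenvalues λ = -3 ± 2i.

y(t) = c_1e^(-3t)cos(2t) + c_2e^(-3t)sin(2t)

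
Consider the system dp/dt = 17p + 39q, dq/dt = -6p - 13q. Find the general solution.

Coefficient matrix A = [[17, 39], [-6, -13]].
Characteristic polynomial det(A - λI) = λ^2 - 4λ + 13 = 0.
Eigenvalues λ = 2 ± 3i (complex conjugate pair).
For λ=2+3i: an eigenvector is (-3,1) - i(-2,1) = (-3 + 2i, 1 - i).
A real fundamental pair from Re and Im of e^((2+3i)t)v: X_1 = e^(2t)(cos(3t)·(-3,1) + sin(3t)·(-2,1)), X_2 = e^(2t)(sin(3t)·(-3,1) - cos(3t)·(-2,1)).
General solution: c_1X_1 + c_2X_2.

p(t) = -2c_1e^(2t)sin(3t) - 3c_1e^(2t)cos(3t) - 3c_2e^(2t)sin(3t) + 2c_2e^(2t)cos(3t), q(t) = c_1e^(2t)sin(3t) + c_1e^(2t)cos(3t) + c_2e^(2t)sin(3t) - c_2e^(2t)cos(3t)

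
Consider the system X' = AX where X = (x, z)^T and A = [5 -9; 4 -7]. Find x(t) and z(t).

Coefficient matrix A = [[5, -9], [4, -7]].
Characteristic polynomial det(A - λI) = λ^2 + 2λ + 1 = 0.
Single eigenvalue λ = -1 with algebraic multiplicity 2.
Eigenvector v = (-3,-2); generalized eigenvector w with (A-λI)w=v is (-2,-1).
General solution: e^(-t)[c_1·v + c_2·(t·v + w)].

x(t) = -3c_1e^(-t) - 3c_2te^(-t) - 2c_2e^(-t), z(t) = -2c_1e^(-t) - 2c_2te^(-t) - c_2e^(-t)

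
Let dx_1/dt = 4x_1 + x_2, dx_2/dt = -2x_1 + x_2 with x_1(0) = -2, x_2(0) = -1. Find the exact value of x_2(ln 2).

A = [[4,1],[-2,1]]; eigenvalues λ = 2, 3.
Eigenvectors: (-1,2) for λ=2, (1,-1) for λ=3.
From the initial condition, c_1 = -3, c_2 = -5.
x_2(ln 2) = (-3)(2^2)(2) + (-5)(2^3)(-1) = 16.

16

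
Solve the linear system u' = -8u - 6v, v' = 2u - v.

Coefficient matrix A = [[-8, -6], [2, -1]].
Characteristic polynomial det(A - λI) = λ^2 + 9λ + 20 = 0.
Eigenvalues λ = -5, -4.
For λ=-5: (A-λI) row 1 is [-3, -6], so an eigenvector is (2, -1).
For λ=-4: (A-λI) row 1 is [-4, -6], so an eigenvector is (3, -2).
General solution: K_1e^(-5t)(2,-1) + K_2e^(-4t)(3,-2).

u(t) = 2K_1e^(-5t) + 3K_2e^(-4t), v(t) = -K_1e^(-5t) - 2K_2e^(-4t)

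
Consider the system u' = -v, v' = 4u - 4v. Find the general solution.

u(t) = -C_1e^(-2t) - C_2te^(-2t), v(t) = -2C_1e^(-2t) - 2C_2te^(-2t) + C_2e^(-2t)

Coefficient matrix A = [[0, -1], [4, -4]].
Characteristic polynomial det(A - λI) = λ^2 + 4λ + 4 = 0.
Single eigenvalue λ = -2 with algebraic multiplicity 2.
Eigenvector v = (-1,-2); generalized eigenvector w with (A-λI)w=v is (0,1).
General solution: e^(-2t)[C_1·v + C_2·(t·v + w)].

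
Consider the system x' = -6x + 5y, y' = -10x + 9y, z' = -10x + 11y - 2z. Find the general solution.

x(t) = K_1e^(-t) + K_2e^(4t), y(t) = K_1e^(-t) + 2K_2e^(4t), z(t) = K_1e^(-t) + 2K_2e^(4t) + K_3e^(-2t)

Coefficient matrix A = [[-6, 5, 0], [-10, 9, 0], [-10, 11, -2]].
det(A - λI) = 0 gives eigenvalues λ = -1, 4, -2.
For λ=-1: eigenvector (1,1,1).
For λ=4: eigenvector (1,2,2).
For λ=-2: eigenvector (0,0,1).
General solution: K_1e^(-t)(1,1,1) + K_2e^(4t)(1,2,2) + K_3e^(-2t)(0,0,1).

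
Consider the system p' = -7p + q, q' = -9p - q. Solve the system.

Coefficient matrix A = [[-7, 1], [-9, -1]].
Characteristic polynomial det(A - λI) = λ^2 + 8λ + 16 = 0.
Single eigenvalue λ = -4 with algebraic multiplicity 2.
Eigenvector v = (1,3); generalized eigenvector w with (A-λI)w=v is (-1,-2).
General solution: e^(-4t)[K_1·v + K_2·(t·v + w)].

p(t) = K_1e^(-4t) + K_2te^(-4t) - K_2e^(-4t), q(t) = 3K_1e^(-4t) + 3K_2te^(-4t) - 2K_2e^(-4t)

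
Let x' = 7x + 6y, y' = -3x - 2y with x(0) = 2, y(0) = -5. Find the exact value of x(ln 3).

A = [[7,6],[-3,-2]]; eigenvalues λ = 4, 1.
Eigenvectors: (2,-1) for λ=4, (1,-1) for λ=1.
From the initial condition, c_1 = -3, c_2 = 8.
x(ln 3) = (-3)(3^4)(2) + (8)(3^1)(1) = -462.

-462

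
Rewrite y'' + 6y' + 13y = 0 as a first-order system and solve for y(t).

y(t) = C_1e^(-3t)cos(2t) + C_2e^(-3t)sin(2t)

Let x_1 = y, x_2 = y'. Then x_1' = x_2 and x_2' = -13x_1 - 6x_2.
A = [[0,1],[-13,-6]]; det(A-λI) = λ^2 + 6λ + 13.
Eigenvalues λ = -3 ± 2i.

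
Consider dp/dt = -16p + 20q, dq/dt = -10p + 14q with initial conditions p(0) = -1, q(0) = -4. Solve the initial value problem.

p(t) = -7e^(4t) + 6e^(-6t), q(t) = -7e^(4t) + 3e^(-6t)

Coefficient matrix A = [[-16, 20], [-10, 14]].
Characteristic polynomial det(A - λI) = λ^2 + 2λ - 24 = 0.
Eigenvalues λ = 4, -6.
For λ=4: (A-λI) row 1 is [-20, 20], so an eigenvector is (1, 1).
For λ=-6: (A-λI) row 1 is [-10, 20], so an eigenvector is (-2, -1).
General solution: C_1e^(4t)(1,1) + C_2e^(-6t)(-2,-1).
Applying p(0)=-1, q(0)=-4 gives C_1=-7, C_2=-3.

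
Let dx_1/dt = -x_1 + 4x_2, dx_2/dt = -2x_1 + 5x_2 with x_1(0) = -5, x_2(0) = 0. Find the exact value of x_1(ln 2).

20

A = [[-1,4],[-2,5]]; eigenvalues λ = 1, 3.
Eigenvectors: (2,1) for λ=1, (1,1) for λ=3.
From the initial condition, c_1 = -5, c_2 = 5.
x_1(ln 2) = (-5)(2^1)(2) + (5)(2^3)(1) = 20.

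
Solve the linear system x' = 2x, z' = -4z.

x(t) = K_2e^(2t), z(t) = -K_1e^(-4t)

Coefficient matrix A = [[2, 0], [0, -4]].
Characteristic polynomial det(A - λI) = λ^2 + 2λ - 8 = 0.
Eigenvalues λ = -4, 2.
For λ=-4: (A-λI) row 1 is [6, 0], so an eigenvector is (0, -1).
For λ=2: (A-λI) row 2 is [0, -6], so an eigenvector is (1, 0).
General solution: K_1e^(-4t)(0,-1) + K_2e^(2t)(1,0).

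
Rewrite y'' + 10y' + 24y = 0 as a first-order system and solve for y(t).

Let x_1 = y, x_2 = y'. Then x_1' = x_2 and x_2' = -24x_1 - 10x_2.
A = [[0,1],[-24,-10]]; det(A-λI) = λ^2 + 10λ + 24.
Eigenvalues λ = -6, -4 with eigenvectors (1,-6), (1,-4).

y(t) = K_1e^(-6t) + K_2e^(-4t)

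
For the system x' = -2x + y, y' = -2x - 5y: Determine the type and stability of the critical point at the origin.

stable node

A = [[-2,1],[-2,-5]]; det(A-λI) = λ^2 + 7λ + 12.
λ = -4, -3: both negative.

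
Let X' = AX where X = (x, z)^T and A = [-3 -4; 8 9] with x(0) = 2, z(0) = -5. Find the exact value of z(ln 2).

A = [[-3,-4],[8,9]]; eigenvalues λ = 5, 1.
Eigenvectors: (1,-2) for λ=5, (1,-1) for λ=1.
From the initial condition, c_1 = 3, c_2 = -1.
z(ln 2) = (3)(2^5)(-2) + (-1)(2^1)(-1) = -190.

-190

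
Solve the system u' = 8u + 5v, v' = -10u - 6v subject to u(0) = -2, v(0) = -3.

u(t) = -29e^(t)sin(t) - 2e^(t)cos(t), v(t) = 41e^(t)sin(t) - 3e^(t)cos(t)

Coefficient matrix A = [[8, 5], [-10, -6]].
Characteristic polynomial det(A - λI) = λ^2 - 2λ + 2 = 0.
Eigenvalues λ = 1 ± i (complex conjugate pair).
For λ=1+i: an eigenvector is (-2,3) - i(1,-1) = (-2 - i, 3 + i).
A real fundamental pair from Re and Im of e^((1+i)t)v: X_1 = e^(t)(cos(t)·(-2,3) + sin(t)·(1,-1)), X_2 = e^(t)(sin(t)·(-2,3) - cos(t)·(1,-1)).
General solution: K_1X_1 + K_2X_2.
Applying u(0)=-2, v(0)=-3 gives K_1=-5, K_2=12.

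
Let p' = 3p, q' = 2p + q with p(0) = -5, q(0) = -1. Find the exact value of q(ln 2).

A = [[3,0],[2,1]]; eigenvalues λ = 3, 1.
Eigenvectors: (-1,-1) for λ=3, (0,1) for λ=1.
From the initial condition, c_1 = 5, c_2 = 4.
q(ln 2) = (5)(2^3)(-1) + (4)(2^1)(1) = -32.

-32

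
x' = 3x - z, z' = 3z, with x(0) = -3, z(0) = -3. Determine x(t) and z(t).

Coefficient matrix A = [[3, -1], [0, 3]].
Characteristic polynomial det(A - λI) = λ^2 - 6λ + 9 = 0.
Single eigenvalue λ = 3 with algebraic multiplicity 2.
Eigenvector v = (-1,0); generalized eigenvector w with (A-λI)w=v is (2,1).
General solution: e^(3t)[K_1·v + K_2·(t·v + w)].
Applying x(0)=-3, z(0)=-3 gives K_1=-3, K_2=-3.

x(t) = 3te^(3t) - 3e^(3t), z(t) = -3e^(3t)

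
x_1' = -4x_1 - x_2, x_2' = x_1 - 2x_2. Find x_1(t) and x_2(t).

Coefficient matrix A = [[-4, -1], [1, -2]].
Characteristic polynomial det(A - λI) = λ^2 + 6λ + 9 = 0.
Single eigenvalue λ = -3 with algebraic multiplicity 2.
Eigenvector v = (-1,1); generalized eigenvector w with (A-λI)w=v is (3,-2).
General solution: e^(-3t)[K_1·v + K_2·(t·v + w)].

x_1(t) = -K_1e^(-3t) - K_2te^(-3t) + 3K_2e^(-3t), x_2(t) = K_1e^(-3t) + K_2te^(-3t) - 2K_2e^(-3t)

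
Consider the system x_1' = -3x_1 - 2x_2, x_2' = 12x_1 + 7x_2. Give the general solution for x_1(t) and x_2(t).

x_1(t) = -c_1e^(3t) - c_2e^(t), x_2(t) = 3c_1e^(3t) + 2c_2e^(t)

Coefficient matrix A = [[-3, -2], [12, 7]].
Characteristic polynomial det(A - λI) = λ^2 - 4λ + 3 = 0.
Eigenvalues λ = 3, 1.
For λ=3: (A-λI) row 1 is [-6, -2], so an eigenvector is (-1, 3).
For λ=1: (A-λI) row 1 is [-4, -2], so an eigenvector is (-1, 2).
General solution: c_1e^(3t)(-1,3) + c_2e^(t)(-1,2).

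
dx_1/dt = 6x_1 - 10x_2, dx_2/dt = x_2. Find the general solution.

Coefficient matrix A = [[6, -10], [0, 1]].
Characteristic polynomial det(A - λI) = λ^2 - 7λ + 6 = 0.
Eigenvalues λ = 6, 1.
For λ=6: (A-λI) row 1 is [0, -10], so an eigenvector is (1, 0).
For λ=1: (A-λI) row 1 is [5, -10], so an eigenvector is (2, 1).
General solution: K_1e^(6t)(1,0) + K_2e^(t)(2,1).

x_1(t) = K_1e^(6t) + 2K_2e^(t), x_2(t) = K_2e^(t)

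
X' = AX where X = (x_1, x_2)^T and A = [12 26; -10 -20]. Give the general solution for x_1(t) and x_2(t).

Coefficient matrix A = [[12, 26], [-10, -20]].
Characteristic polynomial det(A - λI) = λ^2 + 8λ + 20 = 0.
Eigenvalues λ = -4 ± 2i (complex conjugate pair).
For λ=-4+2i: an eigenvector is (2,-1) - i(3,-2) = (2 - 3i, -1 + 2i).
A real fundamental pair from Re and Im of e^((-4+2i)t)v: X_1 = e^(-4t)(cos(2t)·(2,-1) + sin(2t)·(3,-2)), X_2 = e^(-4t)(sin(2t)·(2,-1) - cos(2t)·(3,-2)).
General solution: C_1X_1 + C_2X_2.

x_1(t) = 3C_1e^(-4t)sin(2t) + 2C_1e^(-4t)cos(2t) + 2C_2e^(-4t)sin(2t) - 3C_2e^(-4t)cos(2t), x_2(t) = -2C_1e^(-4t)sin(2t) - C_1e^(-4t)cos(2t) - C_2e^(-4t)sin(2t) + 2C_2e^(-4t)cos(2t)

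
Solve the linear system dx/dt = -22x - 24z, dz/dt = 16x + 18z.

Coefficient matrix A = [[-22, -24], [16, 18]].
Characteristic polynomial det(A - λI) = λ^2 + 4λ - 12 = 0.
Eigenvalues λ = 2, -6.
For λ=2: (A-λI) row 1 is [-24, -24], so an eigenvector is (-1, 1).
For λ=-6: (A-λI) row 1 is [-16, -24], so an eigenvector is (-3, 2).
General solution: c_1e^(2t)(-1,1) + c_2e^(-6t)(-3,2).

x(t) = -c_1e^(2t) - 3c_2e^(-6t), z(t) = c_1e^(2t) + 2c_2e^(-6t)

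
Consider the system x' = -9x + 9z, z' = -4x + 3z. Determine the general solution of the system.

Coefficient matrix A = [[-9, 9], [-4, 3]].
Characteristic polynomial det(A - λI) = λ^2 + 6λ + 9 = 0.
Single eigenvalue λ = -3 with algebraic multiplicity 2.
Eigenvector v = (-3,-2); generalized eigenvector w with (A-λI)w=v is (2,1).
General solution: e^(-3t)[C_1·v + C_2·(t·v + w)].

x(t) = -3C_1e^(-3t) - 3C_2te^(-3t) + 2C_2e^(-3t), z(t) = -2C_1e^(-3t) - 2C_2te^(-3t) + C_2e^(-3t)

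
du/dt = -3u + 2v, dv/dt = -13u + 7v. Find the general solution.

u(t) = -K_1e^(2t)sin(t) - K_1e^(2t)cos(t) - K_2e^(2t)sin(t) + K_2e^(2t)cos(t), v(t) = -2K_1e^(2t)sin(t) - 3K_1e^(2t)cos(t) - 3K_2e^(2t)sin(t) + 2K_2e^(2t)cos(t)

Coefficient matrix A = [[-3, 2], [-13, 7]].
Characteristic polynomial det(A - λI) = λ^2 - 4λ + 5 = 0.
Eigenvalues λ = 2 ± i (complex conjugate pair).
For λ=2+i: an eigenvector is (-1,-3) - i(-1,-2) = (-1 + i, -3 + 2i).
A real fundamental pair from Re and Im of e^((2+i)t)v: X_1 = e^(2t)(cos(t)·(-1,-3) + sin(t)·(-1,-2)), X_2 = e^(2t)(sin(t)·(-1,-3) - cos(t)·(-1,-2)).
General solution: K_1X_1 + K_2X_2.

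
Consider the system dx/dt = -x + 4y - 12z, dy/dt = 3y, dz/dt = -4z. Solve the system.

Coefficient matrix A = [[-1, 4, -12], [0, 3, 0], [0, 0, -4]].
det(A - λI) = 0 gives eigenvalues λ = -1, 3, -4.
For λ=-1: eigenvector (1,0,0).
For λ=3: eigenvector (1,1,0).
For λ=-4: eigenvector (4,0,1).
General solution: C_1e^(-t)(1,0,0) + C_2e^(3t)(1,1,0) + C_3e^(-4t)(4,0,1).

x(t) = C_1e^(-t) + C_2e^(3t) + 4C_3e^(-4t), y(t) = C_2e^(3t), z(t) = C_3e^(-4t)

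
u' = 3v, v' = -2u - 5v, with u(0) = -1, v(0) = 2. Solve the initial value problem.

u(t) = 3e^(-2t) - 4e^(-3t), v(t) = -2e^(-2t) + 4e^(-3t)

Coefficient matrix A = [[0, 3], [-2, -5]].
Characteristic polynomial det(A - λI) = λ^2 + 5λ + 6 = 0.
Eigenvalues λ = -2, -3.
For λ=-2: (A-λI) row 1 is [2, 3], so an eigenvector is (3, -2).
For λ=-3: (A-λI) row 1 is [3, 3], so an eigenvector is (1, -1).
General solution: K_1e^(-2t)(3,-2) + K_2e^(-3t)(1,-1).
Applying u(0)=-1, v(0)=2 gives K_1=1, K_2=-4.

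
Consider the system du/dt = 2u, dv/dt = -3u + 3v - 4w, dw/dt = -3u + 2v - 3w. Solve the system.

u(t) = C_1e^(2t), v(t) = -C_1e^(2t) - C_2e^(-t) + 2C_3e^(t), w(t) = -C_1e^(2t) - C_2e^(-t) + C_3e^(t)

Coefficient matrix A = [[2, 0, 0], [-3, 3, -4], [-3, 2, -3]].
det(A - λI) = 0 gives eigenvalues λ = 2, -1, 1.
For λ=2: eigenvector (1,-1,-1).
For λ=-1: eigenvector (0,-1,-1).
For λ=1: eigenvector (0,2,1).
General solution: C_1e^(2t)(1,-1,-1) + C_2e^(-t)(0,-1,-1) + C_3e^(t)(0,2,1).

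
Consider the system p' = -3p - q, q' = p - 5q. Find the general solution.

Coefficient matrix A = [[-3, -1], [1, -5]].
Characteristic polynomial det(A - λI) = λ^2 + 8λ + 16 = 0.
Single eigenvalue λ = -4 with algebraic multiplicity 2.
Eigenvector v = (-1,-1); generalized eigenvector w with (A-λI)w=v is (2,3).
General solution: e^(-4t)[c_1·v + c_2·(t·v + w)].

p(t) = -c_1e^(-4t) - c_2te^(-4t) + 2c_2e^(-4t), q(t) = -c_1e^(-4t) - c_2te^(-4t) + 3c_2e^(-4t)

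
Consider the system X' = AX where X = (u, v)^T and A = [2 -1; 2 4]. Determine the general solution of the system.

Coefficient matrix A = [[2, -1], [2, 4]].
Characteristic polynomial det(A - λI) = λ^2 - 6λ + 10 = 0.
Eigenvalues λ = 3 ± i (complex conjugate pair).
For λ=3+i: an eigenvector is (0,-1) - i(1,-1) = (0 - i, -1 + i).
A real fundamental pair from Re and Im of e^((3+i)t)v: X_1 = e^(3t)(cos(t)·(0,-1) + sin(t)·(1,-1)), X_2 = e^(3t)(sin(t)·(0,-1) - cos(t)·(1,-1)).
General solution: C_1X_1 + C_2X_2.

u(t) = C_1e^(3t)sin(t) - C_2e^(3t)cos(t), v(t) = -C_1e^(3t)sin(t) - C_1e^(3t)cos(t) - C_2e^(3t)sin(t) + C_2e^(3t)cos(t)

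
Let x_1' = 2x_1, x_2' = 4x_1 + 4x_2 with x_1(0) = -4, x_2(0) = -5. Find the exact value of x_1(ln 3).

-36

A = [[2,0],[4,4]]; eigenvalues λ = 2, 4.
Eigenvectors: (-1,2) for λ=2, (0,-1) for λ=4.
From the initial condition, c_1 = 4, c_2 = 13.
x_1(ln 3) = (4)(3^2)(-1) + (13)(3^4)(0) = -36.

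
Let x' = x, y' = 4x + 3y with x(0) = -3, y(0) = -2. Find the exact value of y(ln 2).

-52

A = [[1,0],[4,3]]; eigenvalues λ = 3, 1.
Eigenvectors: (0,1) for λ=3, (-1,2) for λ=1.
From the initial condition, c_1 = -8, c_2 = 3.
y(ln 2) = (-8)(2^3)(1) + (3)(2^1)(2) = -52.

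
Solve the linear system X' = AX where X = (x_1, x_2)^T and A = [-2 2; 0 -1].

x_1(t) = C_1e^(-2t) + 2C_2e^(-t), x_2(t) = C_2e^(-t)

Coefficient matrix A = [[-2, 2], [0, -1]].
Characteristic polynomial det(A - λI) = λ^2 + 3λ + 2 = 0.
Eigenvalues λ = -2, -1.
For λ=-2: (A-λI) row 1 is [0, 2], so an eigenvector is (1, 0).
For λ=-1: (A-λI) row 1 is [-1, 2], so an eigenvector is (2, 1).
General solution: C_1e^(-2t)(1,0) + C_2e^(-t)(2,1).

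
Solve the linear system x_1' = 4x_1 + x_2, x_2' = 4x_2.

Coefficient matrix A = [[4, 1], [0, 4]].
Characteristic polynomial det(A - λI) = λ^2 - 8λ + 16 = 0.
Single eigenvalue λ = 4 with algebraic multiplicity 2.
Eigenvector v = (-1,0); generalized eigenvector w with (A-λI)w=v is (1,-1).
General solution: e^(4t)[C_1·v + C_2·(t·v + w)].

x_1(t) = -C_1e^(4t) - C_2te^(4t) + C_2e^(4t), x_2(t) = -C_2e^(4t)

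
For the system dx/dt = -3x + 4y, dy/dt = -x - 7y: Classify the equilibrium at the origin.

stable improper node

A = [[-3,4],[-1,-7]]; det(A-λI) = λ^2 + 10λ + 25.
repeated λ = -5 with a single eigenvector.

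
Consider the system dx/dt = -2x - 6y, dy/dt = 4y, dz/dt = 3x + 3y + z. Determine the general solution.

Coefficient matrix A = [[-2, -6, 0], [0, 4, 0], [3, 3, 1]].
det(A - λI) = 0 gives eigenvalues λ = 4, -2, 1.
For λ=4: eigenvector (1,-1,0).
For λ=-2: eigenvector (1,0,-1).
For λ=1: eigenvector (0,0,1).
General solution: c_1e^(4t)(1,-1,0) + c_2e^(-2t)(1,0,-1) + c_3e^(t)(0,0,1).

x(t) = c_1e^(4t) + c_2e^(-2t), y(t) = -c_1e^(4t), z(t) = -c_2e^(-2t) + c_3e^(t)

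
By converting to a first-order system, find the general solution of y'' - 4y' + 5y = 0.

Let x_1 = y, x_2 = y'. Then x_1' = x_2 and x_2' = -5x_1 + 4x_2.
A = [[0,1],[-5,4]]; det(A-λI) = λ^2 - 4λ + 5.
Eigenvalues λ = 2 ± i.

y(t) = C_1e^(2t)cos(t) + C_2e^(2t)sin(t)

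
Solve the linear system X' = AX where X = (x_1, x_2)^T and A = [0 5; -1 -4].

x_1(t) = 2c_1e^(-2t)sin(t) + c_1e^(-2t)cos(t) + c_2e^(-2t)sin(t) - 2c_2e^(-2t)cos(t), x_2(t) = -c_1e^(-2t)sin(t) + c_2e^(-2t)cos(t)

Coefficient matrix A = [[0, 5], [-1, -4]].
Characteristic polynomial det(A - λI) = λ^2 + 4λ + 5 = 0.
Eigenvalues λ = -2 ± i (complex conjugate pair).
For λ=-2+i: an eigenvector is (1,0) - i(2,-1) = (1 - 2i, 0 + i).
A real fundamental pair from Re and Im of e^((-2+i)t)v: X_1 = e^(-2t)(cos(t)·(1,0) + sin(t)·(2,-1)), X_2 = e^(-2t)(sin(t)·(1,0) - cos(t)·(2,-1)).
General solution: c_1X_1 + c_2X_2.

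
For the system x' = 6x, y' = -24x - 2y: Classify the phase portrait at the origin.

A = [[6,0],[-24,-2]]; det(A-λI) = λ^2 - 4λ - 12.
λ = 6, -2: opposite signs.

saddle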